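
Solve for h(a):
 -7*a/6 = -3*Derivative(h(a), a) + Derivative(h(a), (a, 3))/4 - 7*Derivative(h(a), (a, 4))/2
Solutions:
 h(a) = C1 + C2*exp(a*((1260*sqrt(635) + 31751)^(-1/3) + 2 + (1260*sqrt(635) + 31751)^(1/3))/84)*sin(sqrt(3)*a*(-(1260*sqrt(635) + 31751)^(1/3) + (1260*sqrt(635) + 31751)^(-1/3))/84) + C3*exp(a*((1260*sqrt(635) + 31751)^(-1/3) + 2 + (1260*sqrt(635) + 31751)^(1/3))/84)*cos(sqrt(3)*a*(-(1260*sqrt(635) + 31751)^(1/3) + (1260*sqrt(635) + 31751)^(-1/3))/84) + C4*exp(a*(-(1260*sqrt(635) + 31751)^(1/3) - 1/(1260*sqrt(635) + 31751)^(1/3) + 1)/42) + 7*a^2/36


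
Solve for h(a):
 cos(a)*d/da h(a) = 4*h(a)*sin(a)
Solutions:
 h(a) = C1/cos(a)^4


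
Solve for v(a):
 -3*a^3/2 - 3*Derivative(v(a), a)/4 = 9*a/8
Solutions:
 v(a) = C1 - a^4/2 - 3*a^2/4


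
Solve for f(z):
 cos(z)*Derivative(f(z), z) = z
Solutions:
 f(z) = C1 + Integral(z/cos(z), z)


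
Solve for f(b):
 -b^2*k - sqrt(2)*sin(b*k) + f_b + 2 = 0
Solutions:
 f(b) = C1 + b^3*k/3 - 2*b - sqrt(2)*cos(b*k)/k


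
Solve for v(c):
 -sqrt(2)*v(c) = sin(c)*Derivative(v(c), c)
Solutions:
 v(c) = C1*(cos(c) + 1)^(sqrt(2)/2)/(cos(c) - 1)^(sqrt(2)/2)


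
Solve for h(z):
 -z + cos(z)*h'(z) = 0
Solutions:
 h(z) = C1 + Integral(z/cos(z), z)


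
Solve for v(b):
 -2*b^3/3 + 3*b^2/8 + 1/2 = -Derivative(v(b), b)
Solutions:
 v(b) = C1 + b^4/6 - b^3/8 - b/2


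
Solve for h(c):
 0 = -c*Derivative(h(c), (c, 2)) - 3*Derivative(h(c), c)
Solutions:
 h(c) = C1 + C2/c^2


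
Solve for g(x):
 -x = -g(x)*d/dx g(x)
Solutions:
 g(x) = -sqrt(C1 + x^2)
 g(x) = sqrt(C1 + x^2)


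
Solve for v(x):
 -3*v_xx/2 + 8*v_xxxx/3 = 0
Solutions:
 v(x) = C1 + C2*x + C3*exp(-3*x/4) + C4*exp(3*x/4)


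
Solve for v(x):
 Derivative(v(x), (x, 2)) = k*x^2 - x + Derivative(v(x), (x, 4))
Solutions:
 v(x) = C1 + C2*x + C3*exp(-x) + C4*exp(x) + k*x^4/12 + k*x^2 - x^3/6


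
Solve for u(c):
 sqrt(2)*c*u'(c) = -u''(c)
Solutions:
 u(c) = C1 + C2*erf(2^(3/4)*c/2)


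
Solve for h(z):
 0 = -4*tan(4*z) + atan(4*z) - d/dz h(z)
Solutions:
 h(z) = C1 + z*atan(4*z) - log(16*z^2 + 1)/8 + log(cos(4*z))


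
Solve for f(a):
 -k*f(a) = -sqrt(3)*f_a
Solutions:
 f(a) = C1*exp(sqrt(3)*a*k/3)


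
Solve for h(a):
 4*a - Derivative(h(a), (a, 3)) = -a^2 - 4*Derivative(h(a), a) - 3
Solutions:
 h(a) = C1 + C2*exp(-2*a) + C3*exp(2*a) - a^3/12 - a^2/2 - 7*a/8


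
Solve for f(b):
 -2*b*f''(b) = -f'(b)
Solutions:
 f(b) = C1 + C2*b^(3/2)


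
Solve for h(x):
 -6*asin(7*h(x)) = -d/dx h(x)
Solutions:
 Integral(1/asin(7*_y), (_y, h(x))) = C1 + 6*x


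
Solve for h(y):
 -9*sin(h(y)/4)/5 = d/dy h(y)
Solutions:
 9*y/5 + 2*log(cos(h(y)/4) - 1) - 2*log(cos(h(y)/4) + 1) = C1


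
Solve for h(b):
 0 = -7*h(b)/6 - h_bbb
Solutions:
 h(b) = C3*exp(-6^(2/3)*7^(1/3)*b/6) + (C1*sin(2^(2/3)*3^(1/6)*7^(1/3)*b/4) + C2*cos(2^(2/3)*3^(1/6)*7^(1/3)*b/4))*exp(6^(2/3)*7^(1/3)*b/12)


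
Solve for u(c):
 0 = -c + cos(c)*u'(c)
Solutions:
 u(c) = C1 + Integral(c/cos(c), c)


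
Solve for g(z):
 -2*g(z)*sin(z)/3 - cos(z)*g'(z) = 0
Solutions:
 g(z) = C1*cos(z)^(2/3)


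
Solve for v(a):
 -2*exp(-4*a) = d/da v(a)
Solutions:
 v(a) = C1 + exp(-4*a)/2


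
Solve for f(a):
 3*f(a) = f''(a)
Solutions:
 f(a) = C1*exp(-sqrt(3)*a) + C2*exp(sqrt(3)*a)


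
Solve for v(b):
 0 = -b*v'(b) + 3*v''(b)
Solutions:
 v(b) = C1 + C2*erfi(sqrt(6)*b/6)


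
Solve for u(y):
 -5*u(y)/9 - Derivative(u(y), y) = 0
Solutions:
 u(y) = C1*exp(-5*y/9)


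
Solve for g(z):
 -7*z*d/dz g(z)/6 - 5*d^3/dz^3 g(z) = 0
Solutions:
 g(z) = C1 + Integral(C2*airyai(-30^(2/3)*7^(1/3)*z/30) + C3*airybi(-30^(2/3)*7^(1/3)*z/30), z)


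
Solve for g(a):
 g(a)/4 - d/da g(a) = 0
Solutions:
 g(a) = C1*exp(a/4)


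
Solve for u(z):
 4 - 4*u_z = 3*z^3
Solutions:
 u(z) = C1 - 3*z^4/16 + z


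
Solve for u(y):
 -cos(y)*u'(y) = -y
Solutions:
 u(y) = C1 + Integral(y/cos(y), y)


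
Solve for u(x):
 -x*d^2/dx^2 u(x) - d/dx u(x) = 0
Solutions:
 u(x) = C1 + C2*log(x)


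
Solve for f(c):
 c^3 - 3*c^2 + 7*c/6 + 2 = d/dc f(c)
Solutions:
 f(c) = C1 + c^4/4 - c^3 + 7*c^2/12 + 2*c


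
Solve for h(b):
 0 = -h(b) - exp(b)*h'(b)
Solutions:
 h(b) = C1*exp(exp(-b))


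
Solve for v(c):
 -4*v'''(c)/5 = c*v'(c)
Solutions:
 v(c) = C1 + Integral(C2*airyai(-10^(1/3)*c/2) + C3*airybi(-10^(1/3)*c/2), c)


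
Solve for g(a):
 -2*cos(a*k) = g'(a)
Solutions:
 g(a) = C1 - 2*sin(a*k)/k


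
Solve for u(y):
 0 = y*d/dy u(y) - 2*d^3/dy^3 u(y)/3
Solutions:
 u(y) = C1 + Integral(C2*airyai(2^(2/3)*3^(1/3)*y/2) + C3*airybi(2^(2/3)*3^(1/3)*y/2), y)


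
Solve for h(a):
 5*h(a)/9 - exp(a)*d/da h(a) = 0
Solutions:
 h(a) = C1*exp(-5*exp(-a)/9)


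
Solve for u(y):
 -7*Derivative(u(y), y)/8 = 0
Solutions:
 u(y) = C1


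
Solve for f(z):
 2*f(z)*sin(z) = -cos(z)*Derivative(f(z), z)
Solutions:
 f(z) = C1*cos(z)^2


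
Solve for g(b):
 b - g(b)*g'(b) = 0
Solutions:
 g(b) = -sqrt(C1 + b^2)
 g(b) = sqrt(C1 + b^2)


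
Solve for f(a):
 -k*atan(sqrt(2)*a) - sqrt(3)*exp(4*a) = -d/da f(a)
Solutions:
 f(a) = C1 + k*(a*atan(sqrt(2)*a) - sqrt(2)*log(2*a^2 + 1)/4) + sqrt(3)*exp(4*a)/4


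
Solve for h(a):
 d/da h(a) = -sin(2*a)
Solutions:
 h(a) = C1 + cos(2*a)/2


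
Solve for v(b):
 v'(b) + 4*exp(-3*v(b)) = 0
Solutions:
 v(b) = log(C1 - 12*b)/3
 v(b) = log((-3^(1/3) - 3^(5/6)*I)*(C1 - 4*b)^(1/3)/2)
 v(b) = log((-3^(1/3) + 3^(5/6)*I)*(C1 - 4*b)^(1/3)/2)


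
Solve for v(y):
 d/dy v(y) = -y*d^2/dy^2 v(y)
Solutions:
 v(y) = C1 + C2*log(y)


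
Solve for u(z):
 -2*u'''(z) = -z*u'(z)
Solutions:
 u(z) = C1 + Integral(C2*airyai(2^(2/3)*z/2) + C3*airybi(2^(2/3)*z/2), z)


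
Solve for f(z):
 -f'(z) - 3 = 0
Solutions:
 f(z) = C1 - 3*z


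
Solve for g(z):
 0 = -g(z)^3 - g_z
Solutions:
 g(z) = -sqrt(2)*sqrt(-1/(C1 - z))/2
 g(z) = sqrt(2)*sqrt(-1/(C1 - z))/2


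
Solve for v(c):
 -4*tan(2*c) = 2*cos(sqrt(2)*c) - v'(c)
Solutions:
 v(c) = C1 - 2*log(cos(2*c)) + sqrt(2)*sin(sqrt(2)*c)


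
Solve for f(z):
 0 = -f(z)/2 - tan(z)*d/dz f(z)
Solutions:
 f(z) = C1/sqrt(sin(z))


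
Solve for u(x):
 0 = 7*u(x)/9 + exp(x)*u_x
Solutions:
 u(x) = C1*exp(7*exp(-x)/9)


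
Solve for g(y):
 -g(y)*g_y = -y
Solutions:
 g(y) = -sqrt(C1 + y^2)
 g(y) = sqrt(C1 + y^2)


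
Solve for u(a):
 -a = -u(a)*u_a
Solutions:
 u(a) = -sqrt(C1 + a^2)
 u(a) = sqrt(C1 + a^2)


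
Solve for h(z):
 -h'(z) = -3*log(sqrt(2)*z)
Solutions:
 h(z) = C1 + 3*z*log(z) - 3*z + 3*z*log(2)/2


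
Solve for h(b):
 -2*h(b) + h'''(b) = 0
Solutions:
 h(b) = C3*exp(2^(1/3)*b) + (C1*sin(2^(1/3)*sqrt(3)*b/2) + C2*cos(2^(1/3)*sqrt(3)*b/2))*exp(-2^(1/3)*b/2)


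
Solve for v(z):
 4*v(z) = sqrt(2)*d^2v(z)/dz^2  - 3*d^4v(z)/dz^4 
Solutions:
 v(z) = (C1*sin(sqrt(2)*3^(3/4)*z*sin(atan(sqrt(23))/2)/3) + C2*cos(sqrt(2)*3^(3/4)*z*sin(atan(sqrt(23))/2)/3))*exp(-sqrt(2)*3^(3/4)*z*cos(atan(sqrt(23))/2)/3) + (C3*sin(sqrt(2)*3^(3/4)*z*sin(atan(sqrt(23))/2)/3) + C4*cos(sqrt(2)*3^(3/4)*z*sin(atan(sqrt(23))/2)/3))*exp(sqrt(2)*3^(3/4)*z*cos(atan(sqrt(23))/2)/3)


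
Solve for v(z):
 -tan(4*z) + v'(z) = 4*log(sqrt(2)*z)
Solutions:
 v(z) = C1 + 4*z*log(z) - 4*z + 2*z*log(2) - log(cos(4*z))/4


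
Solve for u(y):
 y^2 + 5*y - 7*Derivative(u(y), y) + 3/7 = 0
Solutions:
 u(y) = C1 + y^3/21 + 5*y^2/14 + 3*y/49


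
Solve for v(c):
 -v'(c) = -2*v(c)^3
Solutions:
 v(c) = -sqrt(2)*sqrt(-1/(C1 + 2*c))/2
 v(c) = sqrt(2)*sqrt(-1/(C1 + 2*c))/2


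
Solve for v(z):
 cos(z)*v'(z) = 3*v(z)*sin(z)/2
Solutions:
 v(z) = C1/cos(z)^(3/2)


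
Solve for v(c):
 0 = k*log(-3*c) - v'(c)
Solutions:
 v(c) = C1 + c*k*log(-c) + c*k*(-1 + log(3))


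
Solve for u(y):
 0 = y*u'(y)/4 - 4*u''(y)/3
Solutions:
 u(y) = C1 + C2*erfi(sqrt(6)*y/8)


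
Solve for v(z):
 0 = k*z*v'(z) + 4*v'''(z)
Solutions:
 v(z) = C1 + Integral(C2*airyai(2^(1/3)*z*(-k)^(1/3)/2) + C3*airybi(2^(1/3)*z*(-k)^(1/3)/2), z)


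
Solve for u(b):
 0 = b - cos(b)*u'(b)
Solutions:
 u(b) = C1 + Integral(b/cos(b), b)


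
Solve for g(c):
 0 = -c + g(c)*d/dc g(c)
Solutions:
 g(c) = -sqrt(C1 + c^2)
 g(c) = sqrt(C1 + c^2)


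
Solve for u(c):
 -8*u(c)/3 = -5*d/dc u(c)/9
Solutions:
 u(c) = C1*exp(24*c/5)


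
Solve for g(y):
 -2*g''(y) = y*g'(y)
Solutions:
 g(y) = C1 + C2*erf(y/2)


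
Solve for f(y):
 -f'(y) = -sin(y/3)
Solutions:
 f(y) = C1 - 3*cos(y/3)


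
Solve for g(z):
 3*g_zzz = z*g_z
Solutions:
 g(z) = C1 + Integral(C2*airyai(3^(2/3)*z/3) + C3*airybi(3^(2/3)*z/3), z)


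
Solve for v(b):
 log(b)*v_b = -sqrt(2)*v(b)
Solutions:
 v(b) = C1*exp(-sqrt(2)*li(b))


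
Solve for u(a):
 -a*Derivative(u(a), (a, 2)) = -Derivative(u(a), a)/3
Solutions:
 u(a) = C1 + C2*a^(4/3)


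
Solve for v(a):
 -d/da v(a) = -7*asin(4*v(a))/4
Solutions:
 Integral(1/asin(4*_y), (_y, v(a))) = C1 + 7*a/4


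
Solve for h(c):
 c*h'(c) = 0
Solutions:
 h(c) = C1


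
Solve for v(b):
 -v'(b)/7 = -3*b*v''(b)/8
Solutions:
 v(b) = C1 + C2*b^(29/21)


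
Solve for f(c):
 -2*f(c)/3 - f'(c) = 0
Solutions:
 f(c) = C1*exp(-2*c/3)


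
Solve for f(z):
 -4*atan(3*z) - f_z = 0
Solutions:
 f(z) = C1 - 4*z*atan(3*z) + 2*log(9*z^2 + 1)/3


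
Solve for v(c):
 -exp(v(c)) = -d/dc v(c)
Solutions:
 v(c) = log(-1/(C1 + c))


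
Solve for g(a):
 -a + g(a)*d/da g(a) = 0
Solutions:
 g(a) = -sqrt(C1 + a^2)
 g(a) = sqrt(C1 + a^2)


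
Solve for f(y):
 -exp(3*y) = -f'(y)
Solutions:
 f(y) = C1 + exp(3*y)/3


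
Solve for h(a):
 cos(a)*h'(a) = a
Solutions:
 h(a) = C1 + Integral(a/cos(a), a)


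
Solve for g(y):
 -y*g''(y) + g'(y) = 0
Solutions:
 g(y) = C1 + C2*y^2


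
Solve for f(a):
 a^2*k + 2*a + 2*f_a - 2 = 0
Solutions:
 f(a) = C1 - a^3*k/6 - a^2/2 + a


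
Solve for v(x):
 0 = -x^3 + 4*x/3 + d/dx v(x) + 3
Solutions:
 v(x) = C1 + x^4/4 - 2*x^2/3 - 3*x


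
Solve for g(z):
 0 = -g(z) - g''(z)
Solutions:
 g(z) = C1*sin(z) + C2*cos(z)


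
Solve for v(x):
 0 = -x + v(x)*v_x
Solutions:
 v(x) = -sqrt(C1 + x^2)
 v(x) = sqrt(C1 + x^2)


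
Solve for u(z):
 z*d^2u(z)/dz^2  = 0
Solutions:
 u(z) = C1 + C2*z


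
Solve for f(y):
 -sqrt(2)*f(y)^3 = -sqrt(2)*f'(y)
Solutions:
 f(y) = -sqrt(2)*sqrt(-1/(C1 + y))/2
 f(y) = sqrt(2)*sqrt(-1/(C1 + y))/2


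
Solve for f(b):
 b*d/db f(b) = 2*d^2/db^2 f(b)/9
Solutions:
 f(b) = C1 + C2*erfi(3*b/2)


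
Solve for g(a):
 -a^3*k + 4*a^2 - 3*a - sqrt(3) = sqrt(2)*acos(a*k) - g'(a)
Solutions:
 g(a) = C1 + a^4*k/4 - 4*a^3/3 + 3*a^2/2 + sqrt(3)*a + sqrt(2)*Piecewise((a*acos(a*k) - sqrt(-a^2*k^2 + 1)/k, Ne(k, 0)), (pi*a/2, True))


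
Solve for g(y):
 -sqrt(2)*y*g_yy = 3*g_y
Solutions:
 g(y) = C1 + C2*y^(1 - 3*sqrt(2)/2)


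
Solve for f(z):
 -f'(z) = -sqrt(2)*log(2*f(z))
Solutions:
 -sqrt(2)*Integral(1/(log(_y) + log(2)), (_y, f(z)))/2 = C1 - z


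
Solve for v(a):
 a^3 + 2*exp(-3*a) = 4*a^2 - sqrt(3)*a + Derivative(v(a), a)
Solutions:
 v(a) = C1 + a^4/4 - 4*a^3/3 + sqrt(3)*a^2/2 - 2*exp(-3*a)/3


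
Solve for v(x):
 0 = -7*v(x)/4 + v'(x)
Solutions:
 v(x) = C1*exp(7*x/4)


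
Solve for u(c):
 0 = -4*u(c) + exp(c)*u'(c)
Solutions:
 u(c) = C1*exp(-4*exp(-c))


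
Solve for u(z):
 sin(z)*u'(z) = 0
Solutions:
 u(z) = C1


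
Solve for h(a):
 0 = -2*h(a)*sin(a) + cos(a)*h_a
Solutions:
 h(a) = C1/cos(a)^2


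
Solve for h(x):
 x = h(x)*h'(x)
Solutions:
 h(x) = -sqrt(C1 + x^2)
 h(x) = sqrt(C1 + x^2)


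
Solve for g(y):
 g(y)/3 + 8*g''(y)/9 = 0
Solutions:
 g(y) = C1*sin(sqrt(6)*y/4) + C2*cos(sqrt(6)*y/4)


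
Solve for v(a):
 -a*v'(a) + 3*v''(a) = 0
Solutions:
 v(a) = C1 + C2*erfi(sqrt(6)*a/6)


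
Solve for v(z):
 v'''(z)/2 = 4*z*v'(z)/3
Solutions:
 v(z) = C1 + Integral(C2*airyai(2*3^(2/3)*z/3) + C3*airybi(2*3^(2/3)*z/3), z)


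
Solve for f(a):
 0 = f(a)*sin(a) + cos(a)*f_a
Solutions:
 f(a) = C1*cos(a)


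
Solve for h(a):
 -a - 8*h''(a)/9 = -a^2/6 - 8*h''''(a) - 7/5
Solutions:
 h(a) = C1 + C2*a + C3*exp(-a/3) + C4*exp(a/3) + a^4/64 - 3*a^3/16 + 99*a^2/40


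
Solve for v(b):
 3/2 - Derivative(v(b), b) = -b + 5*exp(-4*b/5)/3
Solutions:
 v(b) = C1 + b^2/2 + 3*b/2 + 25*exp(-4*b/5)/12


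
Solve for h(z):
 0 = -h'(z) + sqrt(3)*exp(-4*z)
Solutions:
 h(z) = C1 - sqrt(3)*exp(-4*z)/4


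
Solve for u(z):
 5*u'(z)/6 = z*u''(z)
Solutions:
 u(z) = C1 + C2*z^(11/6)


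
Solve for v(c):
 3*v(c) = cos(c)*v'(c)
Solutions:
 v(c) = C1*(sin(c) + 1)^(3/2)/(sin(c) - 1)^(3/2)


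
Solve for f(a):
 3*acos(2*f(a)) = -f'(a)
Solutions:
 Integral(1/acos(2*_y), (_y, f(a))) = C1 - 3*a


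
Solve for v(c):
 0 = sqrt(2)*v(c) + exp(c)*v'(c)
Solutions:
 v(c) = C1*exp(sqrt(2)*exp(-c))


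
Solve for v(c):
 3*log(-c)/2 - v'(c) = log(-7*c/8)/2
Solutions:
 v(c) = C1 + c*log(-c) + c*(-log(7) - 1 + log(2) + log(14)/2)


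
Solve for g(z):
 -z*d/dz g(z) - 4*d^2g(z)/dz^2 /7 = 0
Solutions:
 g(z) = C1 + C2*erf(sqrt(14)*z/4)


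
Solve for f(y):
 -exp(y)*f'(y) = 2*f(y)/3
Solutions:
 f(y) = C1*exp(2*exp(-y)/3)


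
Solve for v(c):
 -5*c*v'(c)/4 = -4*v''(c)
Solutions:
 v(c) = C1 + C2*erfi(sqrt(10)*c/8)


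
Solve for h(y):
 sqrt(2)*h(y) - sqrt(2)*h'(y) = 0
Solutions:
 h(y) = C1*exp(y)


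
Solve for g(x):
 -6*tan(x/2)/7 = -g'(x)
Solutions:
 g(x) = C1 - 12*log(cos(x/2))/7


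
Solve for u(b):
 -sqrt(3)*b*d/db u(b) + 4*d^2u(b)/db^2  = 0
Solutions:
 u(b) = C1 + C2*erfi(sqrt(2)*3^(1/4)*b/4)


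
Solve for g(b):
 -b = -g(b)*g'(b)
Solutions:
 g(b) = -sqrt(C1 + b^2)
 g(b) = sqrt(C1 + b^2)


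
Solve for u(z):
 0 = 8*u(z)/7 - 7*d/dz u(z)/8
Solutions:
 u(z) = C1*exp(64*z/49)


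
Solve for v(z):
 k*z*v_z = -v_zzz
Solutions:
 v(z) = C1 + Integral(C2*airyai(z*(-k)^(1/3)) + C3*airybi(z*(-k)^(1/3)), z)


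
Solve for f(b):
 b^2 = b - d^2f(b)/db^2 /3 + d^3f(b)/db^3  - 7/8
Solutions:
 f(b) = C1 + C2*b + C3*exp(b/3) - b^4/4 - 5*b^3/2 - 381*b^2/16


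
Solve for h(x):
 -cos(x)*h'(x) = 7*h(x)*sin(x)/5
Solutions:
 h(x) = C1*cos(x)^(7/5)


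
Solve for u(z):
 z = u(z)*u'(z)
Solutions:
 u(z) = -sqrt(C1 + z^2)
 u(z) = sqrt(C1 + z^2)


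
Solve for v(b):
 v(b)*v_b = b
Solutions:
 v(b) = -sqrt(C1 + b^2)
 v(b) = sqrt(C1 + b^2)


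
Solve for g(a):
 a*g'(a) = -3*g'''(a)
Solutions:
 g(a) = C1 + Integral(C2*airyai(-3^(2/3)*a/3) + C3*airybi(-3^(2/3)*a/3), a)


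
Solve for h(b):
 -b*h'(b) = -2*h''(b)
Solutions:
 h(b) = C1 + C2*erfi(b/2)


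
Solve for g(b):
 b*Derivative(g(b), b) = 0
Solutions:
 g(b) = C1


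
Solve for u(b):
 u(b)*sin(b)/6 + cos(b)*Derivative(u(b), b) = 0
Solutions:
 u(b) = C1*cos(b)^(1/6)


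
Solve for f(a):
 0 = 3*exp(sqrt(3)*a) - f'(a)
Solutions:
 f(a) = C1 + sqrt(3)*exp(sqrt(3)*a)


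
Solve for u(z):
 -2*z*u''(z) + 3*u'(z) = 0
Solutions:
 u(z) = C1 + C2*z^(5/2)


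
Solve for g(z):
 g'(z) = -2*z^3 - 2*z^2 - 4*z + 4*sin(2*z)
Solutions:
 g(z) = C1 - z^4/2 - 2*z^3/3 - 2*z^2 - 2*cos(2*z)


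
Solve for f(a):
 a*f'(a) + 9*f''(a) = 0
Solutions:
 f(a) = C1 + C2*erf(sqrt(2)*a/6)


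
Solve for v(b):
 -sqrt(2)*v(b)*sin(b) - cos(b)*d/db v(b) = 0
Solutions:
 v(b) = C1*cos(b)^(sqrt(2))


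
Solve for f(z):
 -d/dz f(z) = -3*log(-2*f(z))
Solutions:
 -Integral(1/(log(-_y) + log(2)), (_y, f(z)))/3 = C1 - z


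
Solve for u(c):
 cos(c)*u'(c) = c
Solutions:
 u(c) = C1 + Integral(c/cos(c), c)


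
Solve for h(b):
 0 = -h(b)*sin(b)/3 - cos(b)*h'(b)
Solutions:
 h(b) = C1*cos(b)^(1/3)


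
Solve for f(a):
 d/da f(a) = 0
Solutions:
 f(a) = C1


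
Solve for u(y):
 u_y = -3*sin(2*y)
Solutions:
 u(y) = C1 + 3*cos(2*y)/2


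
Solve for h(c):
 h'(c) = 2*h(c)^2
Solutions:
 h(c) = -1/(C1 + 2*c)


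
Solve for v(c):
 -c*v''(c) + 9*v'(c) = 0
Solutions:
 v(c) = C1 + C2*c^10


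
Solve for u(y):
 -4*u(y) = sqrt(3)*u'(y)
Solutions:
 u(y) = C1*exp(-4*sqrt(3)*y/3)


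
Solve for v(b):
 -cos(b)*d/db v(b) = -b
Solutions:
 v(b) = C1 + Integral(b/cos(b), b)


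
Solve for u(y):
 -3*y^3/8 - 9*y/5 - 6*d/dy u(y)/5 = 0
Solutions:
 u(y) = C1 - 5*y^4/64 - 3*y^2/4


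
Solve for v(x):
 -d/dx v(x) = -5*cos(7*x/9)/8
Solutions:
 v(x) = C1 + 45*sin(7*x/9)/56


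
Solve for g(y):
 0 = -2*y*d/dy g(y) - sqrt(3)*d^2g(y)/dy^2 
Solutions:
 g(y) = C1 + C2*erf(3^(3/4)*y/3)


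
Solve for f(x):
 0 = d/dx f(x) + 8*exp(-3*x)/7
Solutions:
 f(x) = C1 + 8*exp(-3*x)/21


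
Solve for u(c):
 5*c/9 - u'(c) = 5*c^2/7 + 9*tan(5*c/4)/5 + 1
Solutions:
 u(c) = C1 - 5*c^3/21 + 5*c^2/18 - c + 36*log(cos(5*c/4))/25


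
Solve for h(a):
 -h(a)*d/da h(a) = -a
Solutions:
 h(a) = -sqrt(C1 + a^2)
 h(a) = sqrt(C1 + a^2)


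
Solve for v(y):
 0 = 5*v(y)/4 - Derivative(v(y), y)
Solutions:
 v(y) = C1*exp(5*y/4)


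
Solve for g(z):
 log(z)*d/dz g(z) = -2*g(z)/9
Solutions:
 g(z) = C1*exp(-2*li(z)/9)


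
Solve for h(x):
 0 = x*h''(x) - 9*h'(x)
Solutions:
 h(x) = C1 + C2*x^10


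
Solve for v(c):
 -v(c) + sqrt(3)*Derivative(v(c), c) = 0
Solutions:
 v(c) = C1*exp(sqrt(3)*c/3)


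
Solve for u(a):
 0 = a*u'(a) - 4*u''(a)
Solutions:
 u(a) = C1 + C2*erfi(sqrt(2)*a/4)


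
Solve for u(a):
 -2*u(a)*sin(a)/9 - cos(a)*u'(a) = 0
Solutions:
 u(a) = C1*cos(a)^(2/9)


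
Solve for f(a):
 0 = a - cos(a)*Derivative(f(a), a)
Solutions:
 f(a) = C1 + Integral(a/cos(a), a)


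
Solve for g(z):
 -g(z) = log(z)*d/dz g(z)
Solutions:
 g(z) = C1*exp(-li(z))


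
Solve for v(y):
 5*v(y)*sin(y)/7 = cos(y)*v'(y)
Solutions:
 v(y) = C1/cos(y)^(5/7)


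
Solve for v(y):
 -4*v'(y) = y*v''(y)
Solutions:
 v(y) = C1 + C2/y^3


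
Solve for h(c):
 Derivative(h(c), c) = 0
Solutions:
 h(c) = C1


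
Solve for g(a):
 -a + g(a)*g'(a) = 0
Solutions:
 g(a) = -sqrt(C1 + a^2)
 g(a) = sqrt(C1 + a^2)


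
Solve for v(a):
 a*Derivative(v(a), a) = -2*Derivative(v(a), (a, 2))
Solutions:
 v(a) = C1 + C2*erf(a/2)


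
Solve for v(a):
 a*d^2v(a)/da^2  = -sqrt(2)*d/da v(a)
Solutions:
 v(a) = C1 + C2*a^(1 - sqrt(2))


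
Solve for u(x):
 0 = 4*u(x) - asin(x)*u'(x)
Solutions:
 u(x) = C1*exp(4*Integral(1/asin(x), x))


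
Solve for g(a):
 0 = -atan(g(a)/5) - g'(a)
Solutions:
 Integral(1/atan(_y/5), (_y, g(a))) = C1 - a


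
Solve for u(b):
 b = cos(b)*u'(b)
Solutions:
 u(b) = C1 + Integral(b/cos(b), b)


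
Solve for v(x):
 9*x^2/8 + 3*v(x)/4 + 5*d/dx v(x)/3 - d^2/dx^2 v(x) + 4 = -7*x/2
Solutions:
 v(x) = C1*exp(x*(5 - 2*sqrt(13))/6) + C2*exp(x*(5 + 2*sqrt(13))/6) - 3*x^2/2 + 2*x - 124/9


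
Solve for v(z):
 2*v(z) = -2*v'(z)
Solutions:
 v(z) = C1*exp(-z)


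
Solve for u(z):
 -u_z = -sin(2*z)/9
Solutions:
 u(z) = C1 - cos(2*z)/18


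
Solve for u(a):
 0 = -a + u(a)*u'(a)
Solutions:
 u(a) = -sqrt(C1 + a^2)
 u(a) = sqrt(C1 + a^2)


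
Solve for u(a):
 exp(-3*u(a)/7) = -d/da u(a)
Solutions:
 u(a) = 7*log(C1 - 3*a/7)/3
 u(a) = 7*log(7^(2/3)*(-3^(1/3) - 3^(5/6)*I)*(C1 - a)^(1/3)/14)
 u(a) = 7*log(7^(2/3)*(-3^(1/3) + 3^(5/6)*I)*(C1 - a)^(1/3)/14)


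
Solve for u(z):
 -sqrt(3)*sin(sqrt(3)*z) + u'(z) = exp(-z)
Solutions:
 u(z) = C1 - cos(sqrt(3)*z) - exp(-z)


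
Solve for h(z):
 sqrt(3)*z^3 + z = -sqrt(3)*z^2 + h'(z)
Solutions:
 h(z) = C1 + sqrt(3)*z^4/4 + sqrt(3)*z^3/3 + z^2/2


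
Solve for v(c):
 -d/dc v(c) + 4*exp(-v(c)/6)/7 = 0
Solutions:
 v(c) = 6*log(C1 + 2*c/21)


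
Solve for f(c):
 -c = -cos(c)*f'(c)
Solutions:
 f(c) = C1 + Integral(c/cos(c), c)


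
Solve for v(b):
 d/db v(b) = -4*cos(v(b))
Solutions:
 v(b) = pi - asin((C1 + exp(8*b))/(C1 - exp(8*b)))
 v(b) = asin((C1 + exp(8*b))/(C1 - exp(8*b)))


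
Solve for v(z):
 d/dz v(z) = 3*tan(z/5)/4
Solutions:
 v(z) = C1 - 15*log(cos(z/5))/4


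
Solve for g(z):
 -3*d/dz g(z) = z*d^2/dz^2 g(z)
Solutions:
 g(z) = C1 + C2/z^2


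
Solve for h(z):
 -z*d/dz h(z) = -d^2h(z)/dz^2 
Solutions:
 h(z) = C1 + C2*erfi(sqrt(2)*z/2)


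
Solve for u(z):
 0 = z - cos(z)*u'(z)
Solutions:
 u(z) = C1 + Integral(z/cos(z), z)


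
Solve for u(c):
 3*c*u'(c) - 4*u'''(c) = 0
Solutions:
 u(c) = C1 + Integral(C2*airyai(6^(1/3)*c/2) + C3*airybi(6^(1/3)*c/2), c)


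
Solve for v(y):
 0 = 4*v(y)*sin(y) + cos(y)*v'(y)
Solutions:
 v(y) = C1*cos(y)^4


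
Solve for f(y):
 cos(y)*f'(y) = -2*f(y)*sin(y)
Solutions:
 f(y) = C1*cos(y)^2


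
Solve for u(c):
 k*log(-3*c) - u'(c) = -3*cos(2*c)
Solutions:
 u(c) = C1 + c*k*(log(-c) - 1) + c*k*log(3) + 3*sin(2*c)/2


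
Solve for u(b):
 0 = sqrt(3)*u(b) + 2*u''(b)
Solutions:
 u(b) = C1*sin(sqrt(2)*3^(1/4)*b/2) + C2*cos(sqrt(2)*3^(1/4)*b/2)


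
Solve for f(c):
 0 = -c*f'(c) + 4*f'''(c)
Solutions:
 f(c) = C1 + Integral(C2*airyai(2^(1/3)*c/2) + C3*airybi(2^(1/3)*c/2), c)


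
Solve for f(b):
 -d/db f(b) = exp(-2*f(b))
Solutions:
 f(b) = log(-sqrt(C1 - 2*b))
 f(b) = log(C1 - 2*b)/2


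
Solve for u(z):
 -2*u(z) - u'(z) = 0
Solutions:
 u(z) = C1*exp(-2*z)


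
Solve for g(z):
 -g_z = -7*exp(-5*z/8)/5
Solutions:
 g(z) = C1 - 56*exp(-5*z/8)/25


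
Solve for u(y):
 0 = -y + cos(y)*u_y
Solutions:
 u(y) = C1 + Integral(y/cos(y), y)


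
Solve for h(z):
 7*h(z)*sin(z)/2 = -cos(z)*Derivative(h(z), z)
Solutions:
 h(z) = C1*cos(z)^(7/2)


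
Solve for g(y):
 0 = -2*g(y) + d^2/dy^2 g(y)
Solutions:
 g(y) = C1*exp(-sqrt(2)*y) + C2*exp(sqrt(2)*y)


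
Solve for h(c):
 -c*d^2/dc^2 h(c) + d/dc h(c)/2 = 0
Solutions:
 h(c) = C1 + C2*c^(3/2)


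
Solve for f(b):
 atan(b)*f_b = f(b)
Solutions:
 f(b) = C1*exp(Integral(1/atan(b), b))


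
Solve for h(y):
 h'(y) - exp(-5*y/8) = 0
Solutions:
 h(y) = C1 - 8*exp(-5*y/8)/5


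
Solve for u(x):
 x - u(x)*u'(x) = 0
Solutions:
 u(x) = -sqrt(C1 + x^2)
 u(x) = sqrt(C1 + x^2)


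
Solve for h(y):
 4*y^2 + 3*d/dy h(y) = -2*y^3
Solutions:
 h(y) = C1 - y^4/6 - 4*y^3/9


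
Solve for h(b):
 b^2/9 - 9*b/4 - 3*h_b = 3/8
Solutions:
 h(b) = C1 + b^3/81 - 3*b^2/8 - b/8


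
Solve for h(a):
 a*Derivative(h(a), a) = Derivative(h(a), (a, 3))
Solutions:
 h(a) = C1 + Integral(C2*airyai(a) + C3*airybi(a), a)


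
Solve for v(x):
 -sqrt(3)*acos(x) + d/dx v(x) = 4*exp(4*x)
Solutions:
 v(x) = C1 + sqrt(3)*(x*acos(x) - sqrt(1 - x^2)) + exp(4*x)


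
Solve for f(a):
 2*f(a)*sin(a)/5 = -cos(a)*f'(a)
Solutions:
 f(a) = C1*cos(a)^(2/5)


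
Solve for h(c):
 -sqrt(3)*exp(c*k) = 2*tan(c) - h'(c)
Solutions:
 h(c) = C1 + sqrt(3)*Piecewise((exp(c*k)/k, Ne(k, 0)), (c, True)) - 2*log(cos(c))


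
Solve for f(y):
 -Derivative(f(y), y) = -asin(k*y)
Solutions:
 f(y) = C1 + Piecewise((y*asin(k*y) + sqrt(-k^2*y^2 + 1)/k, Ne(k, 0)), (0, True))


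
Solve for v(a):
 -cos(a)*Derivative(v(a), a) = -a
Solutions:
 v(a) = C1 + Integral(a/cos(a), a)


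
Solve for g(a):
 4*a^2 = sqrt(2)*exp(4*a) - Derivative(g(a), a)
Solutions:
 g(a) = C1 - 4*a^3/3 + sqrt(2)*exp(4*a)/4


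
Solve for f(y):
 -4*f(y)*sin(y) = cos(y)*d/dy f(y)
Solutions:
 f(y) = C1*cos(y)^4


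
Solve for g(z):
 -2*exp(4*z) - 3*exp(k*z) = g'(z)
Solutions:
 g(z) = C1 - exp(4*z)/2 - 3*exp(k*z)/k


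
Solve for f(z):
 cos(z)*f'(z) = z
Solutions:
 f(z) = C1 + Integral(z/cos(z), z)


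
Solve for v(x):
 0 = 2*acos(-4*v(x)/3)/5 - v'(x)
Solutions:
 Integral(1/acos(-4*_y/3), (_y, v(x))) = C1 + 2*x/5


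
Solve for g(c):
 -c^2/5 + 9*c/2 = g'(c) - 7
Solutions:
 g(c) = C1 - c^3/15 + 9*c^2/4 + 7*c


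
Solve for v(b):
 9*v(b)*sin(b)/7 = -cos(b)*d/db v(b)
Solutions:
 v(b) = C1*cos(b)^(9/7)


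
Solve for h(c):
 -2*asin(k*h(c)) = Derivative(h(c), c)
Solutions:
 Integral(1/asin(_y*k), (_y, h(c))) = C1 - 2*c


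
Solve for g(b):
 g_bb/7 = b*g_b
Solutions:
 g(b) = C1 + C2*erfi(sqrt(14)*b/2)


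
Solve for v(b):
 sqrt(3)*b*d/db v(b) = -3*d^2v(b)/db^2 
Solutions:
 v(b) = C1 + C2*erf(sqrt(2)*3^(3/4)*b/6)


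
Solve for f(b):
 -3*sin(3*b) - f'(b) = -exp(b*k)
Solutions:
 f(b) = C1 + cos(3*b) + exp(b*k)/k


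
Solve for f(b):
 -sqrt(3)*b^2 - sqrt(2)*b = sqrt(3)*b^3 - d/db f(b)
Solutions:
 f(b) = C1 + sqrt(3)*b^4/4 + sqrt(3)*b^3/3 + sqrt(2)*b^2/2


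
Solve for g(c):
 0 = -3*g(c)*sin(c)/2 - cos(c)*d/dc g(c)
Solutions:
 g(c) = C1*cos(c)^(3/2)


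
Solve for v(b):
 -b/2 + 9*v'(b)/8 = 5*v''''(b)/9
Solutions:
 v(b) = C1 + C4*exp(3*3^(1/3)*5^(2/3)*b/10) + 2*b^2/9 + (C2*sin(3*3^(5/6)*5^(2/3)*b/20) + C3*cos(3*3^(5/6)*5^(2/3)*b/20))*exp(-3*3^(1/3)*5^(2/3)*b/20)


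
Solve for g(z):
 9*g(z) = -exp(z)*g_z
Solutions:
 g(z) = C1*exp(9*exp(-z))


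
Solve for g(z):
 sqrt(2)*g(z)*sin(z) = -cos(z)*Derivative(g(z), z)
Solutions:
 g(z) = C1*cos(z)^(sqrt(2))


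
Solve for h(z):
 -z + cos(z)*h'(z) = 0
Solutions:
 h(z) = C1 + Integral(z/cos(z), z)


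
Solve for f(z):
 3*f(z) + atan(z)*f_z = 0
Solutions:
 f(z) = C1*exp(-3*Integral(1/atan(z), z))


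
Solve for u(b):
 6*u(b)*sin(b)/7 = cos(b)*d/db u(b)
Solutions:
 u(b) = C1/cos(b)^(6/7)


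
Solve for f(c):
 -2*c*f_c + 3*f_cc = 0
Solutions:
 f(c) = C1 + C2*erfi(sqrt(3)*c/3)


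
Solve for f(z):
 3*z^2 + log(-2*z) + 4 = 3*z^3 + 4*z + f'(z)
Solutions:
 f(z) = C1 - 3*z^4/4 + z^3 - 2*z^2 + z*log(-z) + z*(log(2) + 3)


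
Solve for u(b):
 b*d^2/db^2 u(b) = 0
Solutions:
 u(b) = C1 + C2*b


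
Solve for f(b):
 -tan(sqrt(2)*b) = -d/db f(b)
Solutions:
 f(b) = C1 - sqrt(2)*log(cos(sqrt(2)*b))/2


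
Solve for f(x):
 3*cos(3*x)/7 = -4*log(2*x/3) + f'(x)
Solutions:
 f(x) = C1 + 4*x*log(x) - 4*x*log(3) - 4*x + 4*x*log(2) + sin(3*x)/7


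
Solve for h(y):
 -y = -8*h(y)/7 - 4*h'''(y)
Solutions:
 h(y) = C3*exp(-2^(1/3)*7^(2/3)*y/7) + 7*y/8 + (C1*sin(2^(1/3)*sqrt(3)*7^(2/3)*y/14) + C2*cos(2^(1/3)*sqrt(3)*7^(2/3)*y/14))*exp(2^(1/3)*7^(2/3)*y/14)


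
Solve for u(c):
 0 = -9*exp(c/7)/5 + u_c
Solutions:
 u(c) = C1 + 63*exp(c/7)/5


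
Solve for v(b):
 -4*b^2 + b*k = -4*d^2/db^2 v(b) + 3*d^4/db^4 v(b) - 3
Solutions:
 v(b) = C1 + C2*b + C3*exp(-2*sqrt(3)*b/3) + C4*exp(2*sqrt(3)*b/3) + b^4/12 - b^3*k/24 + 3*b^2/8


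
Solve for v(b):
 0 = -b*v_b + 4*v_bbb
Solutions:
 v(b) = C1 + Integral(C2*airyai(2^(1/3)*b/2) + C3*airybi(2^(1/3)*b/2), b)


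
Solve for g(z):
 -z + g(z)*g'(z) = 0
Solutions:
 g(z) = -sqrt(C1 + z^2)
 g(z) = sqrt(C1 + z^2)


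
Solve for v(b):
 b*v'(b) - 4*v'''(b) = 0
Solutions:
 v(b) = C1 + Integral(C2*airyai(2^(1/3)*b/2) + C3*airybi(2^(1/3)*b/2), b)


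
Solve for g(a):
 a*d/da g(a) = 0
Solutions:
 g(a) = C1


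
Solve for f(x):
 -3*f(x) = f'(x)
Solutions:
 f(x) = C1*exp(-3*x)


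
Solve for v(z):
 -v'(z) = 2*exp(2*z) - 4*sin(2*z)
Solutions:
 v(z) = C1 - exp(2*z) - 2*cos(2*z)


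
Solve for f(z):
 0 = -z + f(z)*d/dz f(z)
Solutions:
 f(z) = -sqrt(C1 + z^2)
 f(z) = sqrt(C1 + z^2)


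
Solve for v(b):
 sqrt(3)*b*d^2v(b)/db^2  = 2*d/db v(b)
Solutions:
 v(b) = C1 + C2*b^(1 + 2*sqrt(3)/3)


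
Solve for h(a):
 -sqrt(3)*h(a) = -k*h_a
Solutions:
 h(a) = C1*exp(sqrt(3)*a/k)


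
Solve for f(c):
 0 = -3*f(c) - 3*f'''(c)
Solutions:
 f(c) = C3*exp(-c) + (C1*sin(sqrt(3)*c/2) + C2*cos(sqrt(3)*c/2))*exp(c/2)


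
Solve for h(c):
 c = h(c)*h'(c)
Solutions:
 h(c) = -sqrt(C1 + c^2)
 h(c) = sqrt(C1 + c^2)


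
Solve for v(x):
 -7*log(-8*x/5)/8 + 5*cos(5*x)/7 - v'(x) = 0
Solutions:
 v(x) = C1 - 7*x*log(-x)/8 - 21*x*log(2)/8 + 7*x/8 + 7*x*log(5)/8 + sin(5*x)/7


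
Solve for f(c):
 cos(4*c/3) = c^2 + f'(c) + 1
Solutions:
 f(c) = C1 - c^3/3 - c + 3*sin(4*c/3)/4


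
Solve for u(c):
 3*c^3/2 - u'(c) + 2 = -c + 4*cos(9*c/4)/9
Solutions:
 u(c) = C1 + 3*c^4/8 + c^2/2 + 2*c - 16*sin(9*c/4)/81


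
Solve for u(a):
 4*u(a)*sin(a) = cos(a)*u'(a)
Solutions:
 u(a) = C1/cos(a)^4


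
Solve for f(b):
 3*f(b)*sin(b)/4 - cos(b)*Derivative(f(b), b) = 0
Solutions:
 f(b) = C1/cos(b)^(3/4)


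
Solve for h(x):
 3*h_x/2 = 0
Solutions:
 h(x) = C1


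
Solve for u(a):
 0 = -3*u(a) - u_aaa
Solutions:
 u(a) = C3*exp(-3^(1/3)*a) + (C1*sin(3^(5/6)*a/2) + C2*cos(3^(5/6)*a/2))*exp(3^(1/3)*a/2)


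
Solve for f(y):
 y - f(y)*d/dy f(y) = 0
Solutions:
 f(y) = -sqrt(C1 + y^2)
 f(y) = sqrt(C1 + y^2)


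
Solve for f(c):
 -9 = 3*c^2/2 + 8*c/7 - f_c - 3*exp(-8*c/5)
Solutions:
 f(c) = C1 + c^3/2 + 4*c^2/7 + 9*c + 15*exp(-8*c/5)/8


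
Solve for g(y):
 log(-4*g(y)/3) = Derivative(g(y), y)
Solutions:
 -Integral(1/(log(-_y) - log(3) + 2*log(2)), (_y, g(y))) = C1 - y


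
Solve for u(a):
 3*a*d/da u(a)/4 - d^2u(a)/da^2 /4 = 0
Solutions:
 u(a) = C1 + C2*erfi(sqrt(6)*a/2)


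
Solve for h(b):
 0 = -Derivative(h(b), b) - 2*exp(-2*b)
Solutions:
 h(b) = C1 + exp(-2*b)


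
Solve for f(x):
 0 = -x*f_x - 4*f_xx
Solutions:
 f(x) = C1 + C2*erf(sqrt(2)*x/4)


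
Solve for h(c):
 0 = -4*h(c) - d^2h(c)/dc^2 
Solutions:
 h(c) = C1*sin(2*c) + C2*cos(2*c)


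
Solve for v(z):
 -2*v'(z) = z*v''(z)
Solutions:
 v(z) = C1 + C2/z


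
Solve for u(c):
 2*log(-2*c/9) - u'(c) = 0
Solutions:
 u(c) = C1 + 2*c*log(-c) + 2*c*(-2*log(3) - 1 + log(2))


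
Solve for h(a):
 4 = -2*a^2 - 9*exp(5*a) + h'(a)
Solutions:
 h(a) = C1 + 2*a^3/3 + 4*a + 9*exp(5*a)/5


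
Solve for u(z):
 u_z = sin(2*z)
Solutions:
 u(z) = C1 - cos(2*z)/2


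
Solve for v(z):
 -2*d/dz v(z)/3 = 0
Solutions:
 v(z) = C1


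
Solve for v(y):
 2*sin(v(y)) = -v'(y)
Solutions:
 v(y) = -acos((-C1 - exp(4*y))/(C1 - exp(4*y))) + 2*pi
 v(y) = acos((-C1 - exp(4*y))/(C1 - exp(4*y)))


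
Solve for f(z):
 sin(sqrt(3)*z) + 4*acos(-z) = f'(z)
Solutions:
 f(z) = C1 + 4*z*acos(-z) + 4*sqrt(1 - z^2) - sqrt(3)*cos(sqrt(3)*z)/3


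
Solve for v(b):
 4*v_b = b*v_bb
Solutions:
 v(b) = C1 + C2*b^5


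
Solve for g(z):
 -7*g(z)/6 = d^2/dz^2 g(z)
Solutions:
 g(z) = C1*sin(sqrt(42)*z/6) + C2*cos(sqrt(42)*z/6)


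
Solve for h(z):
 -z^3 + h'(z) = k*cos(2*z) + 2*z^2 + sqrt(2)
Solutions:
 h(z) = C1 + k*sin(2*z)/2 + z^4/4 + 2*z^3/3 + sqrt(2)*z


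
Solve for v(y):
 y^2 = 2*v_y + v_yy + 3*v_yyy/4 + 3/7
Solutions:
 v(y) = C1 + y^3/6 - y^2/4 - 19*y/56 + (C2*sin(2*sqrt(5)*y/3) + C3*cos(2*sqrt(5)*y/3))*exp(-2*y/3)


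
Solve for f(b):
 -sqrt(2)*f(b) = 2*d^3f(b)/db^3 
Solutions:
 f(b) = C3*exp(-2^(5/6)*b/2) + (C1*sin(2^(5/6)*sqrt(3)*b/4) + C2*cos(2^(5/6)*sqrt(3)*b/4))*exp(2^(5/6)*b/4)


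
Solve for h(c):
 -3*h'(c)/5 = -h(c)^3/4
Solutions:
 h(c) = -sqrt(6)*sqrt(-1/(C1 + 5*c))
 h(c) = sqrt(6)*sqrt(-1/(C1 + 5*c))


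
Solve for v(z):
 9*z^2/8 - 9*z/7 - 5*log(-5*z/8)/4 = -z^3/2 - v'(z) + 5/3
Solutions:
 v(z) = C1 - z^4/8 - 3*z^3/8 + 9*z^2/14 + 5*z*log(-z)/4 + 5*z*(-9*log(2) + 1 + 3*log(5))/12


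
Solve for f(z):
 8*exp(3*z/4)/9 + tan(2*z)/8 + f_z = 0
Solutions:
 f(z) = C1 - 32*exp(3*z/4)/27 + log(cos(2*z))/16


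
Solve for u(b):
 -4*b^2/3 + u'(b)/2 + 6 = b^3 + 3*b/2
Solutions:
 u(b) = C1 + b^4/2 + 8*b^3/9 + 3*b^2/2 - 12*b


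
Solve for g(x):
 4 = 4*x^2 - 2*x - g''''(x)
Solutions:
 g(x) = C1 + C2*x + C3*x^2 + C4*x^3 + x^6/90 - x^5/60 - x^4/6


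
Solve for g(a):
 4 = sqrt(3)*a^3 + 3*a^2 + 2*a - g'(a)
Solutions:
 g(a) = C1 + sqrt(3)*a^4/4 + a^3 + a^2 - 4*a


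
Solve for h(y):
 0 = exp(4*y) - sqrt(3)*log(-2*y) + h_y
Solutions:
 h(y) = C1 + sqrt(3)*y*log(-y) + sqrt(3)*y*(-1 + log(2)) - exp(4*y)/4


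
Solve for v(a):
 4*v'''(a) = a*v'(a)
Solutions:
 v(a) = C1 + Integral(C2*airyai(2^(1/3)*a/2) + C3*airybi(2^(1/3)*a/2), a)


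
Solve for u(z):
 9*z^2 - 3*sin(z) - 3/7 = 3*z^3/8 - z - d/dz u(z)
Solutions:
 u(z) = C1 + 3*z^4/32 - 3*z^3 - z^2/2 + 3*z/7 - 3*cos(z)


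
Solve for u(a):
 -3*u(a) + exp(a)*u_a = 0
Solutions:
 u(a) = C1*exp(-3*exp(-a))


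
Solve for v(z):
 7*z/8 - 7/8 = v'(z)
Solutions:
 v(z) = C1 + 7*z^2/16 - 7*z/8


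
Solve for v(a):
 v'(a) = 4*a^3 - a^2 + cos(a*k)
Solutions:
 v(a) = C1 + a^4 - a^3/3 + sin(a*k)/k


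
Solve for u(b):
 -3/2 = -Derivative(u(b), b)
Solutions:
 u(b) = C1 + 3*b/2


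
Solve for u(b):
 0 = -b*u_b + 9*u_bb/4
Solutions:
 u(b) = C1 + C2*erfi(sqrt(2)*b/3)


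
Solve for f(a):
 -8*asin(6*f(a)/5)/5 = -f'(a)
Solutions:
 Integral(1/asin(6*_y/5), (_y, f(a))) = C1 + 8*a/5


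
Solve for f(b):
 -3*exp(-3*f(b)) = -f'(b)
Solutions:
 f(b) = log(C1 + 9*b)/3
 f(b) = log((-3^(1/3) - 3^(5/6)*I)*(C1 + 3*b)^(1/3)/2)
 f(b) = log((-3^(1/3) + 3^(5/6)*I)*(C1 + 3*b)^(1/3)/2)


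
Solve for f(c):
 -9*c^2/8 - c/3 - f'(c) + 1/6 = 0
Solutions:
 f(c) = C1 - 3*c^3/8 - c^2/6 + c/6


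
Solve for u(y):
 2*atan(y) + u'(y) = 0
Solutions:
 u(y) = C1 - 2*y*atan(y) + log(y^2 + 1)


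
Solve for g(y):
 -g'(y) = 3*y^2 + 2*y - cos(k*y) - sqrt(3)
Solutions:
 g(y) = C1 - y^3 - y^2 + sqrt(3)*y + sin(k*y)/k


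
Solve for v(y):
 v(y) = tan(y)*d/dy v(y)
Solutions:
 v(y) = C1*sin(y)


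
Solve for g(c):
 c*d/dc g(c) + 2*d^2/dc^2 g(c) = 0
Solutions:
 g(c) = C1 + C2*erf(c/2)


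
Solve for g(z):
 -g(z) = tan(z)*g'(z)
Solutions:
 g(z) = C1/sin(z)


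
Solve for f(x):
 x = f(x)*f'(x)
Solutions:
 f(x) = -sqrt(C1 + x^2)
 f(x) = sqrt(C1 + x^2)


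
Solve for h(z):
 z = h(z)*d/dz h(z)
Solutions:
 h(z) = -sqrt(C1 + z^2)
 h(z) = sqrt(C1 + z^2)


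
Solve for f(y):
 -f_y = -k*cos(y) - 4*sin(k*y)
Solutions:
 f(y) = C1 + k*sin(y) - 4*cos(k*y)/k


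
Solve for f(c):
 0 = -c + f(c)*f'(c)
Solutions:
 f(c) = -sqrt(C1 + c^2)
 f(c) = sqrt(C1 + c^2)


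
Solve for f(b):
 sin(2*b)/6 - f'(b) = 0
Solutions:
 f(b) = C1 - cos(2*b)/12


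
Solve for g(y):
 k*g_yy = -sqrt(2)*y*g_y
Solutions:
 g(y) = C1 + C2*sqrt(k)*erf(2^(3/4)*y*sqrt(1/k)/2)


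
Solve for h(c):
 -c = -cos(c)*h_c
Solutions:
 h(c) = C1 + Integral(c/cos(c), c)


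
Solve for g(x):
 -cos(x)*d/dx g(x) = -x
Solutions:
 g(x) = C1 + Integral(x/cos(x), x)


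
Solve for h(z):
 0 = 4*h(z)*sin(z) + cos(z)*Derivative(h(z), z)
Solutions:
 h(z) = C1*cos(z)^4


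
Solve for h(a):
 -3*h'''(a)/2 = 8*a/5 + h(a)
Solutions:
 h(a) = C3*exp(-2^(1/3)*3^(2/3)*a/3) - 8*a/5 + (C1*sin(2^(1/3)*3^(1/6)*a/2) + C2*cos(2^(1/3)*3^(1/6)*a/2))*exp(2^(1/3)*3^(2/3)*a/6)


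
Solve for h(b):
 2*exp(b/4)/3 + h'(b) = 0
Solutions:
 h(b) = C1 - 8*exp(b/4)/3


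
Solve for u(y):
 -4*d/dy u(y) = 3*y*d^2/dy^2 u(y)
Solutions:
 u(y) = C1 + C2/y^(1/3)


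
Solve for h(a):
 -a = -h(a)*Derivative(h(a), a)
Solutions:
 h(a) = -sqrt(C1 + a^2)
 h(a) = sqrt(C1 + a^2)


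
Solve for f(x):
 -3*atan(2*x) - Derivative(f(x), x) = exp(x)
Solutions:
 f(x) = C1 - 3*x*atan(2*x) - exp(x) + 3*log(4*x^2 + 1)/4


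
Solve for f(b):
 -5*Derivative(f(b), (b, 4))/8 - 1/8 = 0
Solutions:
 f(b) = C1 + C2*b + C3*b^2 + C4*b^3 - b^4/120


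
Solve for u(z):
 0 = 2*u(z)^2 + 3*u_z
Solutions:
 u(z) = 3/(C1 + 2*z)


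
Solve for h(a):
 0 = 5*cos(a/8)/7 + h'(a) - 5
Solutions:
 h(a) = C1 + 5*a - 40*sin(a/8)/7


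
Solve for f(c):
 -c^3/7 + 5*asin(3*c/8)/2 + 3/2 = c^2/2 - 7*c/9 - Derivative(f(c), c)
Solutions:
 f(c) = C1 + c^4/28 + c^3/6 - 7*c^2/18 - 5*c*asin(3*c/8)/2 - 3*c/2 - 5*sqrt(64 - 9*c^2)/6


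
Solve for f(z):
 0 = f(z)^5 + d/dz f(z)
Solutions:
 f(z) = -I*(1/(C1 + 4*z))^(1/4)
 f(z) = I*(1/(C1 + 4*z))^(1/4)
 f(z) = -(1/(C1 + 4*z))^(1/4)
 f(z) = (1/(C1 + 4*z))^(1/4)


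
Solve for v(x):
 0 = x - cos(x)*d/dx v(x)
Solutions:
 v(x) = C1 + Integral(x/cos(x), x)


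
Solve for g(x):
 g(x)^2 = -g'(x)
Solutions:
 g(x) = 1/(C1 + x)


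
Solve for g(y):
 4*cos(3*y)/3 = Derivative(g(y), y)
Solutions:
 g(y) = C1 + 4*sin(3*y)/9


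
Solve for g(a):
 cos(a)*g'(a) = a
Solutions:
 g(a) = C1 + Integral(a/cos(a), a)


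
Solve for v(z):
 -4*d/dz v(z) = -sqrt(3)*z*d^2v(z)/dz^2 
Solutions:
 v(z) = C1 + C2*z^(1 + 4*sqrt(3)/3)


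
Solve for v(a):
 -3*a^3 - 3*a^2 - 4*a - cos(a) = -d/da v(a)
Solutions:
 v(a) = C1 + 3*a^4/4 + a^3 + 2*a^2 + sin(a)


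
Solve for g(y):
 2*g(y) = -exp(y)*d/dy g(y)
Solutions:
 g(y) = C1*exp(2*exp(-y))


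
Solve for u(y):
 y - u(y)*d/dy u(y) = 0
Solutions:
 u(y) = -sqrt(C1 + y^2)
 u(y) = sqrt(C1 + y^2)


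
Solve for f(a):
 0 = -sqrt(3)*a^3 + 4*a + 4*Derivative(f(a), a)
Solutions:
 f(a) = C1 + sqrt(3)*a^4/16 - a^2/2


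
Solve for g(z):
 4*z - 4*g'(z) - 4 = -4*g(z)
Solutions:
 g(z) = C1*exp(z) - z


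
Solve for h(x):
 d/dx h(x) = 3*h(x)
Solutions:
 h(x) = C1*exp(3*x)


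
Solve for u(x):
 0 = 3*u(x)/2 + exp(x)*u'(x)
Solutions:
 u(x) = C1*exp(3*exp(-x)/2)


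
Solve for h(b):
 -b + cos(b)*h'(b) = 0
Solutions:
 h(b) = C1 + Integral(b/cos(b), b)


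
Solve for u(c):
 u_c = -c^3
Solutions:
 u(c) = C1 - c^4/4


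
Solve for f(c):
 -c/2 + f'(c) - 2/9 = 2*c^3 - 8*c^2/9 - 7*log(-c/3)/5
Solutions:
 f(c) = C1 + c^4/2 - 8*c^3/27 + c^2/4 - 7*c*log(-c)/5 + c*(63*log(3) + 73)/45


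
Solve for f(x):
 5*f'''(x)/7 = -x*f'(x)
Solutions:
 f(x) = C1 + Integral(C2*airyai(-5^(2/3)*7^(1/3)*x/5) + C3*airybi(-5^(2/3)*7^(1/3)*x/5), x)


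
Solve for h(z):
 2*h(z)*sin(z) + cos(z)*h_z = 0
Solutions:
 h(z) = C1*cos(z)^2


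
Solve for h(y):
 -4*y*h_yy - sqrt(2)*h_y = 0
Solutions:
 h(y) = C1 + C2*y^(1 - sqrt(2)/4)


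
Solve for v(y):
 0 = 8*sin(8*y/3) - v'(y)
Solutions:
 v(y) = C1 - 3*cos(8*y/3)


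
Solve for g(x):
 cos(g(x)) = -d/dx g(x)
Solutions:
 g(x) = pi - asin((C1 + exp(2*x))/(C1 - exp(2*x)))
 g(x) = asin((C1 + exp(2*x))/(C1 - exp(2*x)))


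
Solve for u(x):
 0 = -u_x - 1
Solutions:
 u(x) = C1 - x


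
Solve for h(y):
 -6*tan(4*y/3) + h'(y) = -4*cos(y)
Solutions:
 h(y) = C1 - 9*log(cos(4*y/3))/2 - 4*sin(y)


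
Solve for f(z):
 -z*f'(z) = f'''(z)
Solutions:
 f(z) = C1 + Integral(C2*airyai(-z) + C3*airybi(-z), z)


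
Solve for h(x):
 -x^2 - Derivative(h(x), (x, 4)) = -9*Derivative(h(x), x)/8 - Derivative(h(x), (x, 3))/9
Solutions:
 h(x) = C1 + C2*exp(x*(-2^(2/3)*(243*sqrt(531537) + 177163)^(1/3) - 8*2^(1/3)/(243*sqrt(531537) + 177163)^(1/3) + 8)/216)*sin(2^(1/3)*sqrt(3)*x*(-2^(1/3)*(243*sqrt(531537) + 177163)^(1/3) + 8/(243*sqrt(531537) + 177163)^(1/3))/216) + C3*exp(x*(-2^(2/3)*(243*sqrt(531537) + 177163)^(1/3) - 8*2^(1/3)/(243*sqrt(531537) + 177163)^(1/3) + 8)/216)*cos(2^(1/3)*sqrt(3)*x*(-2^(1/3)*(243*sqrt(531537) + 177163)^(1/3) + 8/(243*sqrt(531537) + 177163)^(1/3))/216) + C4*exp(x*(8*2^(1/3)/(243*sqrt(531537) + 177163)^(1/3) + 4 + 2^(2/3)*(243*sqrt(531537) + 177163)^(1/3))/108) + 8*x^3/27 - 128*x/729


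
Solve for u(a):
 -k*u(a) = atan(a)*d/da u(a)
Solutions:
 u(a) = C1*exp(-k*Integral(1/atan(a), a))


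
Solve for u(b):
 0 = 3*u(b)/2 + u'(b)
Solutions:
 u(b) = C1*exp(-3*b/2)


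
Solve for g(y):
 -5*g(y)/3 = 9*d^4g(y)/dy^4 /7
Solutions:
 g(y) = (C1*sin(105^(1/4)*sqrt(2)*y/6) + C2*cos(105^(1/4)*sqrt(2)*y/6))*exp(-105^(1/4)*sqrt(2)*y/6) + (C3*sin(105^(1/4)*sqrt(2)*y/6) + C4*cos(105^(1/4)*sqrt(2)*y/6))*exp(105^(1/4)*sqrt(2)*y/6)


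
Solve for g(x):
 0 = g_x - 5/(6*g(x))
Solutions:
 g(x) = -sqrt(C1 + 15*x)/3
 g(x) = sqrt(C1 + 15*x)/3
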